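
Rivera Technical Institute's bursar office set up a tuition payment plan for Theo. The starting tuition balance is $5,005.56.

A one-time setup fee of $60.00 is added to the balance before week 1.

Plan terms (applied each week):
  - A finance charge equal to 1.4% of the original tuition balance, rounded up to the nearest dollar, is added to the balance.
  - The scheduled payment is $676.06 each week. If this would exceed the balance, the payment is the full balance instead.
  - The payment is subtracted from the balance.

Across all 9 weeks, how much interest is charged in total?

$639.00

# | Opening | Interest | Payment | End bal
1 | $5,065.56 | $71.00 | $676.06 | $4,460.50
2 | $4,460.50 | $71.00 | $676.06 | $3,855.44
3 | $3,855.44 | $71.00 | $676.06 | $3,250.38
4 | $3,250.38 | $71.00 | $676.06 | $2,645.32
5 | $2,645.32 | $71.00 | $676.06 | $2,040.26
6 | $2,040.26 | $71.00 | $676.06 | $1,435.20
7 | $1,435.20 | $71.00 | $676.06 | $830.14
8 | $830.14 | $71.00 | $676.06 | $225.08
9 | $225.08 | $71.00 | $296.08 | $0.00
Total interest: $71.00 + $71.00 + $71.00 + $71.00 + $71.00 + $71.00 + $71.00 + $71.00 + $71.00 = $639.00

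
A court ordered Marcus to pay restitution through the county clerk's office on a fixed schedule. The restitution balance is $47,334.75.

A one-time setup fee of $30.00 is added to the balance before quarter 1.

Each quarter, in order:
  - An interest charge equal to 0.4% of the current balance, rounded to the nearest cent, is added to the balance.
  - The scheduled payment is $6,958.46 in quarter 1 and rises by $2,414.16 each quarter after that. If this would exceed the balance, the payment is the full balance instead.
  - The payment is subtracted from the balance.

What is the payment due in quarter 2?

Quarter 1: opening $47,364.75; interest $189.46 → $47,554.21; payment $6,958.46; balance $40,595.75
Quarter 2: opening $40,595.75; interest $162.38 → $40,758.13; payment $9,372.62; balance $31,385.51

$9,372.62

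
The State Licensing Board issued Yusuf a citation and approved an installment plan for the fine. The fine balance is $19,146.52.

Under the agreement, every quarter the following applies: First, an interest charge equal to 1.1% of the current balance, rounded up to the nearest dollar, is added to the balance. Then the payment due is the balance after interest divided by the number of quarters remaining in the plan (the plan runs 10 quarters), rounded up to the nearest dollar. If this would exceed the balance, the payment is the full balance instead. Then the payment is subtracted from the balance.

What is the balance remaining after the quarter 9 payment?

Quarter 1: opening $19,146.52; interest $211.00 → $19,357.52; payment $1,936.00; balance $17,421.52
Quarter 2: opening $17,421.52; interest $192.00 → $17,613.52; payment $1,958.00; balance $15,655.52
Quarter 3: opening $15,655.52; interest $173.00 → $15,828.52; payment $1,979.00; balance $13,849.52
Quarter 4: opening $13,849.52; interest $153.00 → $14,002.52; payment $2,001.00; balance $12,001.52
Quarter 5: opening $12,001.52; interest $133.00 → $12,134.52; payment $2,023.00; balance $10,111.52
Quarter 6: opening $10,111.52; interest $112.00 → $10,223.52; payment $2,045.00; balance $8,178.52
Quarter 7: opening $8,178.52; interest $90.00 → $8,268.52; payment $2,068.00; balance $6,200.52
Quarter 8: opening $6,200.52; interest $69.00 → $6,269.52; payment $2,090.00; balance $4,179.52
Quarter 9: opening $4,179.52; interest $46.00 → $4,225.52; payment $2,113.00; balance $2,112.52

$2,112.52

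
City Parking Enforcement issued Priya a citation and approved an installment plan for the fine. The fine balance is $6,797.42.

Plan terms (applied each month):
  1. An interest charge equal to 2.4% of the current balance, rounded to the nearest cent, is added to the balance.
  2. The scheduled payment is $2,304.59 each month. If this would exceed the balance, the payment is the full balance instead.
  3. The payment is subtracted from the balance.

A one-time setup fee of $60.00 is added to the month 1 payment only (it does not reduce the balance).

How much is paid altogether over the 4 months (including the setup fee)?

$7,196.63

Month 1: opening $6,797.42; interest $163.14 → $6,960.56; payment $2,304.59 (+ $60.00 fee); balance $4,655.97
Month 2: opening $4,655.97; interest $111.74 → $4,767.71; payment $2,304.59; balance $2,463.12
Month 3: opening $2,463.12; interest $59.11 → $2,522.23; payment $2,304.59; balance $217.64
Month 4: opening $217.64; interest $5.22 → $222.86; payment $222.86; balance $0.00
Total paid: $7,196.63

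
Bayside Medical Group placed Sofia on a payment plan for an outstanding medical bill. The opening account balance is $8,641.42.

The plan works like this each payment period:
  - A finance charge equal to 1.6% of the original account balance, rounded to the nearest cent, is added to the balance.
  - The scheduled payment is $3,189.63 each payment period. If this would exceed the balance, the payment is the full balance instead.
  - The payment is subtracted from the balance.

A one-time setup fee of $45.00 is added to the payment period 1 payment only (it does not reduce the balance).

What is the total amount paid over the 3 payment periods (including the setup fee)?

$9,101.20

# | Opening | Interest | Payment | Fee | End bal
1 | $8,641.42 | $138.26 | $3,189.63 | $45.00 | $5,590.05
2 | $5,590.05 | $138.26 | $3,189.63 | — | $2,538.68
3 | $2,538.68 | $138.26 | $2,676.94 | — | $0.00
Total paid: $9,101.20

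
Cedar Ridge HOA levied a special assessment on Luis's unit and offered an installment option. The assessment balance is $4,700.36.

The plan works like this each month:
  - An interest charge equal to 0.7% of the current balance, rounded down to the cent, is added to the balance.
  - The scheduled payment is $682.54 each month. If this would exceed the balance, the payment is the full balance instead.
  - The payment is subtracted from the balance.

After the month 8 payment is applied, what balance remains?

$0.00

Month 1: $4,700.36 +$32.90 interest = $4,733.26; pay $682.54 → $4,050.72
Month 2: $4,050.72 +$28.35 interest = $4,079.07; pay $682.54 → $3,396.53
Month 3: $3,396.53 +$23.77 interest = $3,420.30; pay $682.54 → $2,737.76
Month 4: $2,737.76 +$19.16 interest = $2,756.92; pay $682.54 → $2,074.38
Month 5: $2,074.38 +$14.52 interest = $2,088.90; pay $682.54 → $1,406.36
Month 6: $1,406.36 +$9.84 interest = $1,416.20; pay $682.54 → $733.66
Month 7: $733.66 +$5.13 interest = $738.79; pay $682.54 → $56.25
Month 8: $56.25 +$0.39 interest = $56.64; pay $56.64 → $0.00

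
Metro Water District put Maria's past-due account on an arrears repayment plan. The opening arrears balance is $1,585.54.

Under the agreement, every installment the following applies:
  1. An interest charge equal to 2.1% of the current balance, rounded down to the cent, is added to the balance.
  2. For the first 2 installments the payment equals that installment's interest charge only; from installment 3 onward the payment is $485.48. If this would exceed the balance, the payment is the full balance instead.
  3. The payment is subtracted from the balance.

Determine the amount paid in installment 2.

Installment 1: opening $1,585.54; interest $33.29 → $1,618.83; payment $33.29; balance $1,585.54
Installment 2: opening $1,585.54; interest $33.29 → $1,618.83; payment $33.29; balance $1,585.54

$33.29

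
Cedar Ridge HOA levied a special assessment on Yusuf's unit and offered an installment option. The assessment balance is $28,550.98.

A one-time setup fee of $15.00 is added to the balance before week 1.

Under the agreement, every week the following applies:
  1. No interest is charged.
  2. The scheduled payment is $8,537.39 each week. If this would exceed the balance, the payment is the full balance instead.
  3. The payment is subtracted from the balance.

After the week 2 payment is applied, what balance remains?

Week 1: opening $28,565.98; payment $8,537.39; balance $20,028.59
Week 2: opening $20,028.59; payment $8,537.39; balance $11,491.20

$11,491.20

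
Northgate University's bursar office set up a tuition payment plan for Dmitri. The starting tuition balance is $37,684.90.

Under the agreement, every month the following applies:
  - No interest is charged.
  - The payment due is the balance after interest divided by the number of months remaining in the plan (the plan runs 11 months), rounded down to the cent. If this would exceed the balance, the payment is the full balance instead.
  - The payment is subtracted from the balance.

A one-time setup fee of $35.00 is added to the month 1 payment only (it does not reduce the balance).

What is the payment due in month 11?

# | Opening | Payment | Fee | End bal
1 | $37,684.90 | $3,425.90 | $35.00 | $34,259.00
2 | $34,259.00 | $3,425.90 | — | $30,833.10
3 | $30,833.10 | $3,425.90 | — | $27,407.20
4 | $27,407.20 | $3,425.90 | — | $23,981.30
5 | $23,981.30 | $3,425.90 | — | $20,555.40
6 | $20,555.40 | $3,425.90 | — | $17,129.50
7 | $17,129.50 | $3,425.90 | — | $13,703.60
8 | $13,703.60 | $3,425.90 | — | $10,277.70
9 | $10,277.70 | $3,425.90 | — | $6,851.80
10 | $6,851.80 | $3,425.90 | — | $3,425.90
11 | $3,425.90 | $3,425.90 | — | $0.00

$3,425.90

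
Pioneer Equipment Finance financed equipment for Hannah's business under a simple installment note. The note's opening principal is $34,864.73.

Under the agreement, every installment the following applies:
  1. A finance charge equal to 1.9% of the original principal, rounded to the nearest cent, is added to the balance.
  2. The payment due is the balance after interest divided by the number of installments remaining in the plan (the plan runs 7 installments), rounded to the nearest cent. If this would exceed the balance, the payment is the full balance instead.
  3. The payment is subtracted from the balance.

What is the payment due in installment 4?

$5,483.81

# | Opening | Interest | Payment | End bal
1 | $34,864.73 | $662.43 | $5,075.31 | $30,451.85
2 | $30,451.85 | $662.43 | $5,185.71 | $25,928.57
3 | $25,928.57 | $662.43 | $5,318.20 | $21,272.80
4 | $21,272.80 | $662.43 | $5,483.81 | $16,451.42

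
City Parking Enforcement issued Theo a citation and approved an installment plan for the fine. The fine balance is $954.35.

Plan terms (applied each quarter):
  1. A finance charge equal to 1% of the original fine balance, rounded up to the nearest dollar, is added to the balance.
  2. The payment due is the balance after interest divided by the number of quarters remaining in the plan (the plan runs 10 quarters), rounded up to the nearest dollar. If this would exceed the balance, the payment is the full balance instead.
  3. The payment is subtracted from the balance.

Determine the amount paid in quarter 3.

$99.00

Quarter 1: $954.35 +$10.00 interest = $964.35; pay $97.00 → $867.35
Quarter 2: $867.35 +$10.00 interest = $877.35; pay $98.00 → $779.35
Quarter 3: $779.35 +$10.00 interest = $789.35; pay $99.00 → $690.35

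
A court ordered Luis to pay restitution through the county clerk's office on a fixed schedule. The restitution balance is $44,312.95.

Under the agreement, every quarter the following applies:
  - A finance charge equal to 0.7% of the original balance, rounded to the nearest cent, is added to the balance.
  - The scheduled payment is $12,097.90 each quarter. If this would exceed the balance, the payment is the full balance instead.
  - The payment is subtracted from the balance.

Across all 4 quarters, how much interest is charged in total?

Quarter 1: opening $44,312.95; interest $310.19 → $44,623.14; payment $12,097.90; balance $32,525.24
Quarter 2: opening $32,525.24; interest $310.19 → $32,835.43; payment $12,097.90; balance $20,737.53
Quarter 3: opening $20,737.53; interest $310.19 → $21,047.72; payment $12,097.90; balance $8,949.82
Quarter 4: opening $8,949.82; interest $310.19 → $9,260.01; payment $9,260.01; balance $0.00
Total interest: $310.19 + $310.19 + $310.19 + $310.19 = $1,240.76

$1,240.76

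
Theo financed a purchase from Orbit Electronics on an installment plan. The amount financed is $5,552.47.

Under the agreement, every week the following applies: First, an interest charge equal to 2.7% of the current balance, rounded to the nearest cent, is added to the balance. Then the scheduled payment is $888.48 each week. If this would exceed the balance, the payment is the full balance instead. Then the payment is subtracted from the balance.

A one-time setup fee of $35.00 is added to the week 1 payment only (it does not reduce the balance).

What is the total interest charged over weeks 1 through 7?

$611.30

Week 1: $5,552.47 +$149.92 interest = $5,702.39; pay $888.48 (+ $35.00 fee) → $4,813.91
Week 2: $4,813.91 +$129.98 interest = $4,943.89; pay $888.48 → $4,055.41
Week 3: $4,055.41 +$109.50 interest = $4,164.91; pay $888.48 → $3,276.43
Week 4: $3,276.43 +$88.46 interest = $3,364.89; pay $888.48 → $2,476.41
Week 5: $2,476.41 +$66.86 interest = $2,543.27; pay $888.48 → $1,654.79
Week 6: $1,654.79 +$44.68 interest = $1,699.47; pay $888.48 → $810.99
Week 7: $810.99 +$21.90 interest = $832.89; pay $832.89 → $0.00
Total interest: $149.92 + $129.98 + $109.50 + $88.46 + $66.86 + $44.68 + $21.90 = $611.30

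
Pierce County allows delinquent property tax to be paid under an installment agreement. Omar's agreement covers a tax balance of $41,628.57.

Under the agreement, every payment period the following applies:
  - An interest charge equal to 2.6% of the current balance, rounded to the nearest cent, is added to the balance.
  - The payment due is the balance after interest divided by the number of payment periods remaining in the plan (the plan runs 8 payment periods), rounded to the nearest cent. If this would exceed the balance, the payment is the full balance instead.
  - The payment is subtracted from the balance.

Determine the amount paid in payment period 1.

Payment period 1: opening $41,628.57; interest $1,082.34 → $42,710.91; payment $5,338.86; balance $37,372.05

$5,338.86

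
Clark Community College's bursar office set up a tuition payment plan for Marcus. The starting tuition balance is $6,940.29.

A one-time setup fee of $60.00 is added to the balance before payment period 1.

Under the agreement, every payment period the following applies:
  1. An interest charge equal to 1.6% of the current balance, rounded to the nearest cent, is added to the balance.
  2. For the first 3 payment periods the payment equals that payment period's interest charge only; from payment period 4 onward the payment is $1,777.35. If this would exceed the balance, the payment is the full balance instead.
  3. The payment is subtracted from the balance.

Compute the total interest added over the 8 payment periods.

$625.27

Payment period 1: opening $7,000.29; interest $112.00 → $7,112.29; payment $112.00; balance $7,000.29
Payment period 2: opening $7,000.29; interest $112.00 → $7,112.29; payment $112.00; balance $7,000.29
Payment period 3: opening $7,000.29; interest $112.00 → $7,112.29; payment $112.00; balance $7,000.29
Payment period 4: opening $7,000.29; interest $112.00 → $7,112.29; payment $1,777.35; balance $5,334.94
Payment period 5: opening $5,334.94; interest $85.36 → $5,420.30; payment $1,777.35; balance $3,642.95
Payment period 6: opening $3,642.95; interest $58.29 → $3,701.24; payment $1,777.35; balance $1,923.89
Payment period 7: opening $1,923.89; interest $30.78 → $1,954.67; payment $1,777.35; balance $177.32
Payment period 8: opening $177.32; interest $2.84 → $180.16; payment $180.16; balance $0.00
Total interest: $112.00 + $112.00 + $112.00 + $112.00 + $85.36 + $58.29 + $30.78 + $2.84 = $625.27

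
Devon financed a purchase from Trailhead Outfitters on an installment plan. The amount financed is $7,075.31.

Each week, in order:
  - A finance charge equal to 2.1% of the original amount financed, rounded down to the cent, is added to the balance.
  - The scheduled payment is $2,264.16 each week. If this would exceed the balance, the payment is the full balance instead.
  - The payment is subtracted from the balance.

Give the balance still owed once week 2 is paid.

$2,844.15

Week 1: opening $7,075.31; interest $148.58 → $7,223.89; payment $2,264.16; balance $4,959.73
Week 2: opening $4,959.73; interest $148.58 → $5,108.31; payment $2,264.16; balance $2,844.15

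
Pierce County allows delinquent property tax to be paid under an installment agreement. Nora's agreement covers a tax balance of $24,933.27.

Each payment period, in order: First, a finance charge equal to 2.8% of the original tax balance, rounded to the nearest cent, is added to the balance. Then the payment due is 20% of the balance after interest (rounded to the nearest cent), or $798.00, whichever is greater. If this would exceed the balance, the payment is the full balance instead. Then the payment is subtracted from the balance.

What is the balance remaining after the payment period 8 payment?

Payment period 1: opening $24,933.27; interest $698.13 → $25,631.40; payment $5,126.28; balance $20,505.12
Payment period 2: opening $20,505.12; interest $698.13 → $21,203.25; payment $4,240.65; balance $16,962.60
Payment period 3: opening $16,962.60; interest $698.13 → $17,660.73; payment $3,532.15; balance $14,128.58
Payment period 4: opening $14,128.58; interest $698.13 → $14,826.71; payment $2,965.34; balance $11,861.37
Payment period 5: opening $11,861.37; interest $698.13 → $12,559.50; payment $2,511.90; balance $10,047.60
Payment period 6: opening $10,047.60; interest $698.13 → $10,745.73; payment $2,149.15; balance $8,596.58
Payment period 7: opening $8,596.58; interest $698.13 → $9,294.71; payment $1,858.94; balance $7,435.77
Payment period 8: opening $7,435.77; interest $698.13 → $8,133.90; payment $1,626.78; balance $6,507.12

$6,507.12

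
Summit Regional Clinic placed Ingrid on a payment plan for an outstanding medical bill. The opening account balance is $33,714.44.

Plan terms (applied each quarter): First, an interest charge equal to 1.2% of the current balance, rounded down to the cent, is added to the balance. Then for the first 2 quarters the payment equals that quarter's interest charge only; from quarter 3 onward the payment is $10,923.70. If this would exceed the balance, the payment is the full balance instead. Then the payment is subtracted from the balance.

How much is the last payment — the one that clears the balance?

$1,798.16

Quarter 1: opening $33,714.44; interest $404.57 → $34,119.01; payment $404.57; balance $33,714.44
Quarter 2: opening $33,714.44; interest $404.57 → $34,119.01; payment $404.57; balance $33,714.44
Quarter 3: opening $33,714.44; interest $404.57 → $34,119.01; payment $10,923.70; balance $23,195.31
Quarter 4: opening $23,195.31; interest $278.34 → $23,473.65; payment $10,923.70; balance $12,549.95
Quarter 5: opening $12,549.95; interest $150.59 → $12,700.54; payment $10,923.70; balance $1,776.84
Quarter 6: opening $1,776.84; interest $21.32 → $1,798.16; payment $1,798.16; balance $0.00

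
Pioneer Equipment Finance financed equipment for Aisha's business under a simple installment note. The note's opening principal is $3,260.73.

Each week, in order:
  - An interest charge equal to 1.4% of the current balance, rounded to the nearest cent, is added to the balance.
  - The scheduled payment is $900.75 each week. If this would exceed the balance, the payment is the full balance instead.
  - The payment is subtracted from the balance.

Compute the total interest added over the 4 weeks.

$110.10

# | Opening | Interest | Payment | End bal
1 | $3,260.73 | $45.65 | $900.75 | $2,405.63
2 | $2,405.63 | $33.68 | $900.75 | $1,538.56
3 | $1,538.56 | $21.54 | $900.75 | $659.35
4 | $659.35 | $9.23 | $668.58 | $0.00
Total interest: $45.65 + $33.68 + $21.54 + $9.23 = $110.10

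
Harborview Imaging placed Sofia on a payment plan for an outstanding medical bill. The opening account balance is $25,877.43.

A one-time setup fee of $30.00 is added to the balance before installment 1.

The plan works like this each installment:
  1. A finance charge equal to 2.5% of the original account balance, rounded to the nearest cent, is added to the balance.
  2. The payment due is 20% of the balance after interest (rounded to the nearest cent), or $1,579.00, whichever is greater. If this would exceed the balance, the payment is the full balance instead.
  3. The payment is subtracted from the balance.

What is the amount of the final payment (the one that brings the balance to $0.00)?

Installment 1: $25,907.43 +$646.94 interest = $26,554.37; pay $5,310.87 → $21,243.50
Installment 2: $21,243.50 +$646.94 interest = $21,890.44; pay $4,378.09 → $17,512.35
Installment 3: $17,512.35 +$646.94 interest = $18,159.29; pay $3,631.86 → $14,527.43
Installment 4: $14,527.43 +$646.94 interest = $15,174.37; pay $3,034.87 → $12,139.50
Installment 5: $12,139.50 +$646.94 interest = $12,786.44; pay $2,557.29 → $10,229.15
Installment 6: $10,229.15 +$646.94 interest = $10,876.09; pay $2,175.22 → $8,700.87
Installment 7: $8,700.87 +$646.94 interest = $9,347.81; pay $1,869.56 → $7,478.25
Installment 8: $7,478.25 +$646.94 interest = $8,125.19; pay $1,625.04 → $6,500.15
Installment 9: $6,500.15 +$646.94 interest = $7,147.09; pay $1,579.00 → $5,568.09
Installment 10: $5,568.09 +$646.94 interest = $6,215.03; pay $1,579.00 → $4,636.03
Installment 11: $4,636.03 +$646.94 interest = $5,282.97; pay $1,579.00 → $3,703.97
Installment 12: $3,703.97 +$646.94 interest = $4,350.91; pay $1,579.00 → $2,771.91
Installment 13: $2,771.91 +$646.94 interest = $3,418.85; pay $1,579.00 → $1,839.85
Installment 14: $1,839.85 +$646.94 interest = $2,486.79; pay $1,579.00 → $907.79
Installment 15: $907.79 +$646.94 interest = $1,554.73; pay $1,554.73 → $0.00

$1,554.73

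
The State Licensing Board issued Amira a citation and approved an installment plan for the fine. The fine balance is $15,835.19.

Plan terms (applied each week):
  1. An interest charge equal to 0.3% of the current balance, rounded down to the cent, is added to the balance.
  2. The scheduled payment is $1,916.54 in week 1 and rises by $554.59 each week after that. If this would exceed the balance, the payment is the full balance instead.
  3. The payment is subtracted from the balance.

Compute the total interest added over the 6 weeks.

Week 1: opening $15,835.19; interest $47.50 → $15,882.69; payment $1,916.54; balance $13,966.15
Week 2: opening $13,966.15; interest $41.89 → $14,008.04; payment $2,471.13; balance $11,536.91
Week 3: opening $11,536.91; interest $34.61 → $11,571.52; payment $3,025.72; balance $8,545.80
Week 4: opening $8,545.80; interest $25.63 → $8,571.43; payment $3,580.31; balance $4,991.12
Week 5: opening $4,991.12; interest $14.97 → $5,006.09; payment $4,134.90; balance $871.19
Week 6: opening $871.19; interest $2.61 → $873.80; payment $873.80; balance $0.00
Total interest: $47.50 + $41.89 + $34.61 + $25.63 + $14.97 + $2.61 = $167.21

$167.21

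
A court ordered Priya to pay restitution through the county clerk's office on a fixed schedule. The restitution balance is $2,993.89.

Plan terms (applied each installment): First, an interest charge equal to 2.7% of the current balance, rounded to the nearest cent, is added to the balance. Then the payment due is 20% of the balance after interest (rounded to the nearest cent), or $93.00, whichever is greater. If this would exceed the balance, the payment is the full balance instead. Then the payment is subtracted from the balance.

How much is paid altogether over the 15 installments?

Installment 1: opening $2,993.89; interest $80.84 → $3,074.73; payment $614.95; balance $2,459.78
Installment 2: opening $2,459.78; interest $66.41 → $2,526.19; payment $505.24; balance $2,020.95
Installment 3: opening $2,020.95; interest $54.57 → $2,075.52; payment $415.10; balance $1,660.42
Installment 4: opening $1,660.42; interest $44.83 → $1,705.25; payment $341.05; balance $1,364.20
Installment 5: opening $1,364.20; interest $36.83 → $1,401.03; payment $280.21; balance $1,120.82
Installment 6: opening $1,120.82; interest $30.26 → $1,151.08; payment $230.22; balance $920.86
Installment 7: opening $920.86; interest $24.86 → $945.72; payment $189.14; balance $756.58
Installment 8: opening $756.58; interest $20.43 → $777.01; payment $155.40; balance $621.61
Installment 9: opening $621.61; interest $16.78 → $638.39; payment $127.68; balance $510.71
Installment 10: opening $510.71; interest $13.79 → $524.50; payment $104.90; balance $419.60
Installment 11: opening $419.60; interest $11.33 → $430.93; payment $93.00; balance $337.93
Installment 12: opening $337.93; interest $9.12 → $347.05; payment $93.00; balance $254.05
Installment 13: opening $254.05; interest $6.86 → $260.91; payment $93.00; balance $167.91
Installment 14: opening $167.91; interest $4.53 → $172.44; payment $93.00; balance $79.44
Installment 15: opening $79.44; interest $2.14 → $81.58; payment $81.58; balance $0.00
Total paid: $3,417.47

$3,417.47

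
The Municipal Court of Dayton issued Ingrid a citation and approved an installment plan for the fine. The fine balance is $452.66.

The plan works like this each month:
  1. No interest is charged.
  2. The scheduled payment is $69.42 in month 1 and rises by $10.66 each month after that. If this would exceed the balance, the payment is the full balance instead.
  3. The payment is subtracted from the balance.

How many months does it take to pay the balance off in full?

Month 1: opening $452.66; payment $69.42; balance $383.24
Month 2: opening $383.24; payment $80.08; balance $303.16
Month 3: opening $303.16; payment $90.74; balance $212.42
Month 4: opening $212.42; payment $101.40; balance $111.02
Month 5: opening $111.02; payment $111.02; balance $0.00
Balance reaches $0.00 in month 5.

5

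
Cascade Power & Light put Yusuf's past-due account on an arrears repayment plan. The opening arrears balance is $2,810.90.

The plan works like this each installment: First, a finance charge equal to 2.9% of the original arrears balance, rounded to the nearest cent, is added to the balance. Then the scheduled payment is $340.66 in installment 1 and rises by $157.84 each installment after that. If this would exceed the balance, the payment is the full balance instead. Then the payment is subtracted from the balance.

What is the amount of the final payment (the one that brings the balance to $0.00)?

Installment 1: $2,810.90 +$81.52 interest = $2,892.42; pay $340.66 → $2,551.76
Installment 2: $2,551.76 +$81.52 interest = $2,633.28; pay $498.50 → $2,134.78
Installment 3: $2,134.78 +$81.52 interest = $2,216.30; pay $656.34 → $1,559.96
Installment 4: $1,559.96 +$81.52 interest = $1,641.48; pay $814.18 → $827.30
Installment 5: $827.30 +$81.52 interest = $908.82; pay $908.82 → $0.00

$908.82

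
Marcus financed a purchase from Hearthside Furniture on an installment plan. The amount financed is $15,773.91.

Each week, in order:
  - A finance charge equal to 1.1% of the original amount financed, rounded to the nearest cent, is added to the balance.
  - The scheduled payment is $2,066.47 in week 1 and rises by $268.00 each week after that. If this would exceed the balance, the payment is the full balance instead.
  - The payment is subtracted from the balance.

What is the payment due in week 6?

Week 1: $15,773.91 +$173.51 interest = $15,947.42; pay $2,066.47 → $13,880.95
Week 2: $13,880.95 +$173.51 interest = $14,054.46; pay $2,334.47 → $11,719.99
Week 3: $11,719.99 +$173.51 interest = $11,893.50; pay $2,602.47 → $9,291.03
Week 4: $9,291.03 +$173.51 interest = $9,464.54; pay $2,870.47 → $6,594.07
Week 5: $6,594.07 +$173.51 interest = $6,767.58; pay $3,138.47 → $3,629.11
Week 6: $3,629.11 +$173.51 interest = $3,802.62; pay $3,406.47 → $396.15

$3,406.47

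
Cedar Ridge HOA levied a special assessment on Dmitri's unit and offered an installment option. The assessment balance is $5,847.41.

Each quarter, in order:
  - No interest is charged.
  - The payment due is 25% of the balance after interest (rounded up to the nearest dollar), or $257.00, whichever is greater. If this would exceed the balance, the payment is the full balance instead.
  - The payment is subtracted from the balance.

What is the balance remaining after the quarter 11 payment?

$0.00

Quarter 1: $5,847.41 − $1,462.00 → $4,385.41
Quarter 2: $4,385.41 − $1,097.00 → $3,288.41
Quarter 3: $3,288.41 − $823.00 → $2,465.41
Quarter 4: $2,465.41 − $617.00 → $1,848.41
Quarter 5: $1,848.41 − $463.00 → $1,385.41
Quarter 6: $1,385.41 − $347.00 → $1,038.41
Quarter 7: $1,038.41 − $260.00 → $778.41
Quarter 8: $778.41 − $257.00 → $521.41
Quarter 9: $521.41 − $257.00 → $264.41
Quarter 10: $264.41 − $257.00 → $7.41
Quarter 11: $7.41 − $7.41 → $0.00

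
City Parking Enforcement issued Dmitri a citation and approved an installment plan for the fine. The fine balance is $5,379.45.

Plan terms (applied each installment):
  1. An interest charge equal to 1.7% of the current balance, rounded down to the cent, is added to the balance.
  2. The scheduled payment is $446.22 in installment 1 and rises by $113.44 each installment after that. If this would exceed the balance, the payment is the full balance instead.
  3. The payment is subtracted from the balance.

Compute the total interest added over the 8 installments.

Installment 1: opening $5,379.45; interest $91.45 → $5,470.90; payment $446.22; balance $5,024.68
Installment 2: opening $5,024.68; interest $85.41 → $5,110.09; payment $559.66; balance $4,550.43
Installment 3: opening $4,550.43; interest $77.35 → $4,627.78; payment $673.10; balance $3,954.68
Installment 4: opening $3,954.68; interest $67.22 → $4,021.90; payment $786.54; balance $3,235.36
Installment 5: opening $3,235.36; interest $55.00 → $3,290.36; payment $899.98; balance $2,390.38
Installment 6: opening $2,390.38; interest $40.63 → $2,431.01; payment $1,013.42; balance $1,417.59
Installment 7: opening $1,417.59; interest $24.09 → $1,441.68; payment $1,126.86; balance $314.82
Installment 8: opening $314.82; interest $5.35 → $320.17; payment $320.17; balance $0.00
Total interest: $91.45 + $85.41 + $77.35 + $67.22 + $55.00 + $40.63 + $24.09 + $5.35 = $446.50

$446.50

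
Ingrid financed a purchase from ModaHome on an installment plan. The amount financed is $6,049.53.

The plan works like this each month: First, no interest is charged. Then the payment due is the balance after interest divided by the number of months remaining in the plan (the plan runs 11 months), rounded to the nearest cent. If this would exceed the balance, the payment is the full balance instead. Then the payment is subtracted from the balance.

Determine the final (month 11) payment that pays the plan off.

$549.95

Month 1: opening $6,049.53; payment $549.96; balance $5,499.57
Month 2: opening $5,499.57; payment $549.96; balance $4,949.61
Month 3: opening $4,949.61; payment $549.96; balance $4,399.65
Month 4: opening $4,399.65; payment $549.96; balance $3,849.69
Month 5: opening $3,849.69; payment $549.96; balance $3,299.73
Month 6: opening $3,299.73; payment $549.96; balance $2,749.77
Month 7: opening $2,749.77; payment $549.95; balance $2,199.82
Month 8: opening $2,199.82; payment $549.96; balance $1,649.86
Month 9: opening $1,649.86; payment $549.95; balance $1,099.91
Month 10: opening $1,099.91; payment $549.96; balance $549.95
Month 11: opening $549.95; payment $549.95; balance $0.00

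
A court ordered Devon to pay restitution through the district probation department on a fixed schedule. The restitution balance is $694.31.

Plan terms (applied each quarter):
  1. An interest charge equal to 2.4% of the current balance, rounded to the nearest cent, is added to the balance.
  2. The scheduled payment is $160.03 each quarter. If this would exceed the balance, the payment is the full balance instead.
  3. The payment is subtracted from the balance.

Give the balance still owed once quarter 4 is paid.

# | Opening | Interest | Payment | End bal
1 | $694.31 | $16.66 | $160.03 | $550.94
2 | $550.94 | $13.22 | $160.03 | $404.13
3 | $404.13 | $9.70 | $160.03 | $253.80
4 | $253.80 | $6.09 | $160.03 | $99.86

$99.86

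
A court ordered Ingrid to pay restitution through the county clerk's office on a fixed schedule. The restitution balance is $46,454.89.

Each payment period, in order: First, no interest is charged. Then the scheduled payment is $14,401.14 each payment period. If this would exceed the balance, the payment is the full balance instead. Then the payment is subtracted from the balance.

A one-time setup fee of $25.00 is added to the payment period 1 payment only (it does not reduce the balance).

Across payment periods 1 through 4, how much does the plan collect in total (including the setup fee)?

# | Opening | Payment | Fee | End bal
1 | $46,454.89 | $14,401.14 | $25.00 | $32,053.75
2 | $32,053.75 | $14,401.14 | — | $17,652.61
3 | $17,652.61 | $14,401.14 | — | $3,251.47
4 | $3,251.47 | $3,251.47 | — | $0.00
Total paid: $46,479.89

$46,479.89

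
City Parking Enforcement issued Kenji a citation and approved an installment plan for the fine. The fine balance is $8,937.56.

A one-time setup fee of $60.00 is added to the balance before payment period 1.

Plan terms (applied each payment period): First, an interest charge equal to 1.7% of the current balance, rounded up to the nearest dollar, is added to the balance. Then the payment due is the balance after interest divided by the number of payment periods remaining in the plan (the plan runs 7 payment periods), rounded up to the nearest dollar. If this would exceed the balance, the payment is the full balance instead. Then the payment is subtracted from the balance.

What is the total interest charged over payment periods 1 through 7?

Payment period 1: opening $8,997.56; interest $153.00 → $9,150.56; payment $1,308.00; balance $7,842.56
Payment period 2: opening $7,842.56; interest $134.00 → $7,976.56; payment $1,330.00; balance $6,646.56
Payment period 3: opening $6,646.56; interest $113.00 → $6,759.56; payment $1,352.00; balance $5,407.56
Payment period 4: opening $5,407.56; interest $92.00 → $5,499.56; payment $1,375.00; balance $4,124.56
Payment period 5: opening $4,124.56; interest $71.00 → $4,195.56; payment $1,399.00; balance $2,796.56
Payment period 6: opening $2,796.56; interest $48.00 → $2,844.56; payment $1,423.00; balance $1,421.56
Payment period 7: opening $1,421.56; interest $25.00 → $1,446.56; payment $1,446.56; balance $0.00
Total interest: $153.00 + $134.00 + $113.00 + $92.00 + $71.00 + $48.00 + $25.00 = $636.00

$636.00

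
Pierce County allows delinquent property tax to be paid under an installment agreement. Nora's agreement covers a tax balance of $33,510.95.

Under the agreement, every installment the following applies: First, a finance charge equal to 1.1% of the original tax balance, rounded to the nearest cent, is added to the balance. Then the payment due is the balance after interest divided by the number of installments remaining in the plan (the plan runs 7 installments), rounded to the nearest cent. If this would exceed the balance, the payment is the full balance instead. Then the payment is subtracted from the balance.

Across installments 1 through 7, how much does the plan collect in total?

Installment 1: opening $33,510.95; interest $368.62 → $33,879.57; payment $4,839.94; balance $29,039.63
Installment 2: opening $29,039.63; interest $368.62 → $29,408.25; payment $4,901.38; balance $24,506.87
Installment 3: opening $24,506.87; interest $368.62 → $24,875.49; payment $4,975.10; balance $19,900.39
Installment 4: opening $19,900.39; interest $368.62 → $20,269.01; payment $5,067.25; balance $15,201.76
Installment 5: opening $15,201.76; interest $368.62 → $15,570.38; payment $5,190.13; balance $10,380.25
Installment 6: opening $10,380.25; interest $368.62 → $10,748.87; payment $5,374.44; balance $5,374.43
Installment 7: opening $5,374.43; interest $368.62 → $5,743.05; payment $5,743.05; balance $0.00
Total paid: $36,091.29

$36,091.29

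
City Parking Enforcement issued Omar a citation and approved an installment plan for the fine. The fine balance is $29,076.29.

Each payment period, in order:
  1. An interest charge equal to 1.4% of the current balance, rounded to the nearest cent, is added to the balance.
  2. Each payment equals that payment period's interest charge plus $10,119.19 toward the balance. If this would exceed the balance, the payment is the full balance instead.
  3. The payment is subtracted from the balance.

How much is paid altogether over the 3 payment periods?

$29,872.49

# | Opening | Interest | Payment | End bal
1 | $29,076.29 | $407.07 | $10,526.26 | $18,957.10
2 | $18,957.10 | $265.40 | $10,384.59 | $8,837.91
3 | $8,837.91 | $123.73 | $8,961.64 | $0.00
Total paid: $29,872.49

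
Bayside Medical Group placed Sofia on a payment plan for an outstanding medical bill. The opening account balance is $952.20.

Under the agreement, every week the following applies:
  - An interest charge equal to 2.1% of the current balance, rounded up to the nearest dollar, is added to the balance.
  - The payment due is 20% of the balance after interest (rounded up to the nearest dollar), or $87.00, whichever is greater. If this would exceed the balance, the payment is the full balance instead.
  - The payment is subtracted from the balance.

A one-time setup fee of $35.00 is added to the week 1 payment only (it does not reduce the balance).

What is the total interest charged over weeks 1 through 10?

$93.00

Week 1: $952.20 +$20.00 interest = $972.20; pay $195.00 (+ $35.00 fee) → $777.20
Week 2: $777.20 +$17.00 interest = $794.20; pay $159.00 → $635.20
Week 3: $635.20 +$14.00 interest = $649.20; pay $130.00 → $519.20
Week 4: $519.20 +$11.00 interest = $530.20; pay $107.00 → $423.20
Week 5: $423.20 +$9.00 interest = $432.20; pay $87.00 → $345.20
Week 6: $345.20 +$8.00 interest = $353.20; pay $87.00 → $266.20
Week 7: $266.20 +$6.00 interest = $272.20; pay $87.00 → $185.20
Week 8: $185.20 +$4.00 interest = $189.20; pay $87.00 → $102.20
Week 9: $102.20 +$3.00 interest = $105.20; pay $87.00 → $18.20
Week 10: $18.20 +$1.00 interest = $19.20; pay $19.20 → $0.00
Total interest: $20.00 + $17.00 + $14.00 + $11.00 + $9.00 + $8.00 + $6.00 + $4.00 + $3.00 + $1.00 = $93.00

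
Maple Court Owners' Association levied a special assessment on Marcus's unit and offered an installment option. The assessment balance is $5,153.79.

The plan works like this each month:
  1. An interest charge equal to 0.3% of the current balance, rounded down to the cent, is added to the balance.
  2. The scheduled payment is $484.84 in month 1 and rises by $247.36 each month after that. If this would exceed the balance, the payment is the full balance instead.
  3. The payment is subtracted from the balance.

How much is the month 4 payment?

Month 1: $5,153.79 +$15.46 interest = $5,169.25; pay $484.84 → $4,684.41
Month 2: $4,684.41 +$14.05 interest = $4,698.46; pay $732.20 → $3,966.26
Month 3: $3,966.26 +$11.89 interest = $3,978.15; pay $979.56 → $2,998.59
Month 4: $2,998.59 +$8.99 interest = $3,007.58; pay $1,226.92 → $1,780.66

$1,226.92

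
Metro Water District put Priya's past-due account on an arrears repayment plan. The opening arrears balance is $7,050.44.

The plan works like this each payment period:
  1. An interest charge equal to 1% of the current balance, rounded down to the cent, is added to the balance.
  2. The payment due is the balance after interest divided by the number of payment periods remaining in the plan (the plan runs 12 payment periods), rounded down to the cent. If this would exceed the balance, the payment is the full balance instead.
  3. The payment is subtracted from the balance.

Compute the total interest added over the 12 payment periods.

Payment period 1: $7,050.44 +$70.50 interest = $7,120.94; pay $593.41 → $6,527.53
Payment period 2: $6,527.53 +$65.27 interest = $6,592.80; pay $599.34 → $5,993.46
Payment period 3: $5,993.46 +$59.93 interest = $6,053.39; pay $605.33 → $5,448.06
Payment period 4: $5,448.06 +$54.48 interest = $5,502.54; pay $611.39 → $4,891.15
Payment period 5: $4,891.15 +$48.91 interest = $4,940.06; pay $617.50 → $4,322.56
Payment period 6: $4,322.56 +$43.22 interest = $4,365.78; pay $623.68 → $3,742.10
Payment period 7: $3,742.10 +$37.42 interest = $3,779.52; pay $629.92 → $3,149.60
Payment period 8: $3,149.60 +$31.49 interest = $3,181.09; pay $636.21 → $2,544.88
Payment period 9: $2,544.88 +$25.44 interest = $2,570.32; pay $642.58 → $1,927.74
Payment period 10: $1,927.74 +$19.27 interest = $1,947.01; pay $649.00 → $1,298.01
Payment period 11: $1,298.01 +$12.98 interest = $1,310.99; pay $655.49 → $655.50
Payment period 12: $655.50 +$6.55 interest = $662.05; pay $662.05 → $0.00
Total interest: $70.50 + $65.27 + $59.93 + $54.48 + $48.91 + $43.22 + $37.42 + $31.49 + $25.44 + $19.27 + $12.98 + $6.55 = $475.46

$475.46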